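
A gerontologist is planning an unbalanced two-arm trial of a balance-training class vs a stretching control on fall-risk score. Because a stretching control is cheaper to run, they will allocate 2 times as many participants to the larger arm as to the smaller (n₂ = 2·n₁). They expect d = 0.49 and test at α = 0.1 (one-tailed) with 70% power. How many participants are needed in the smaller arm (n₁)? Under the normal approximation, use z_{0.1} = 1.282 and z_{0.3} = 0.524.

n₁ = 21

With allocation ratio k = n₂/n₁ = 2, Var(x̄₁−x̄₂) = σ²(1/n₁ + 1/(k·n₁)) = σ²·(k+1)/(k·n₁).
So n₁ = (1 + 1/k)·((z_{α} + z_β)/d)² = 1.500 × (1.806/0.49)².
n₁ = 1.500 × 13.58 = 20.4.
Round up: n₁ = 21, giving n₂ = 2 × 21 = 42.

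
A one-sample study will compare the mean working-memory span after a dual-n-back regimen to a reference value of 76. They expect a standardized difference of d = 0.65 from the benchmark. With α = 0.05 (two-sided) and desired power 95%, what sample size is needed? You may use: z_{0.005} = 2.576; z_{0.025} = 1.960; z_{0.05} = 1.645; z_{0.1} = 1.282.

For a one-sample test: n = ((z_{α/2} + z_β) / d)².
z_{α/2} + z_β = 1.960 + 1.645 = 3.605.
n = (3.605 / 0.65)² = 5.546² = 30.76.
Round up.

n = 31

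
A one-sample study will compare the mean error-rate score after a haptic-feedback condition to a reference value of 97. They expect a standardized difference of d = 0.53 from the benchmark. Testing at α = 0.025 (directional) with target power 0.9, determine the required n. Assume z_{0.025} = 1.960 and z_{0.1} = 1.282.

For a one-sample test: n = ((z_{α} + z_β) / d)².
z_{α} + z_β = 1.960 + 1.282 = 3.242.
n = (3.242 / 0.53)² = 6.117² = 37.42.
Round up.

n = 38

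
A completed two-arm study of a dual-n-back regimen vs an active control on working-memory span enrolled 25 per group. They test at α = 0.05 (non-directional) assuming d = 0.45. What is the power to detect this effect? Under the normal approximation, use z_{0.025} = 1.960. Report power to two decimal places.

power ≈ 0.36

For two equal groups, power = Φ(d·√(n/2) − z_{α/2}).
d·√(n/2) = 0.45 × √(25/2) = 0.45 × 3.536 = 1.591.
z_β = 1.591 − 1.960 = -0.369.
Power = Φ(-0.369) = 0.356.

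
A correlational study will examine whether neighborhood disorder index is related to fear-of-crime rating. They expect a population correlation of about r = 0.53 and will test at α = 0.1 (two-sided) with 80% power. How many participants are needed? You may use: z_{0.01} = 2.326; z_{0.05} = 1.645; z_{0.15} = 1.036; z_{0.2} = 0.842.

Fisher's z: C = ½·ln((1+r)/(1−r)) = ½·ln(3.2553) = 0.5901.
n = ((z_{α/2} + z_β)/C)² + 3.
(1.645 + 0.842) / 0.5901 = 2.487 / 0.5901 = 4.215.
n = 4.215² + 3 = 17.76 + 3 = 20.8.
Round up.

n = 21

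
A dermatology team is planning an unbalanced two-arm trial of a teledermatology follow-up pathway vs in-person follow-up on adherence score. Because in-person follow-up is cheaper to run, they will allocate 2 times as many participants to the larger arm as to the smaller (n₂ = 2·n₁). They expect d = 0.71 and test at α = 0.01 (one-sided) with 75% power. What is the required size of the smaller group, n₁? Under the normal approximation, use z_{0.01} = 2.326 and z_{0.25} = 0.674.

With allocation ratio k = n₂/n₁ = 2, Var(x̄₁−x̄₂) = σ²(1/n₁ + 1/(k·n₁)) = σ²·(k+1)/(k·n₁).
So n₁ = (1 + 1/k)·((z_{α} + z_β)/d)² = 1.500 × (3.000/0.71)².
n₁ = 1.500 × 17.85 = 26.8.
Round up: n₁ = 27, giving n₂ = 2 × 27 = 54.

n₁ = 27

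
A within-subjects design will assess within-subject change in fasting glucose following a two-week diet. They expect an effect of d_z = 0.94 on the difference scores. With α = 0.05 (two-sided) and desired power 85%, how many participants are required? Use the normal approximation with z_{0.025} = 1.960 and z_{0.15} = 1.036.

n = 11 pairs

For a paired (one-sample on differences) test: n = ((z_{α/2} + z_β) / d)².
z_{α/2} + z_β = 1.960 + 1.036 = 2.996.
n = (2.996 / 0.94)² = 3.187² = 10.16.
Round up.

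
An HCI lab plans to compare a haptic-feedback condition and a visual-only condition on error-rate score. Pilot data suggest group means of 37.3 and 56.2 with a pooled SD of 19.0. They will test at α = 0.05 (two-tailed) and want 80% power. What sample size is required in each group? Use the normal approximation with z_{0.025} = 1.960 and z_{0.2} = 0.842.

n = 16 per group

Cohen's d = |M₁ − M₂| / SD_pooled = |37.3 − 56.2| / 19.0 = 18.9 / 19.0 = 0.995.
For two independent groups with equal n: n = 2·((z_{α/2} + z_β) / d)².
z_{α/2} + z_β = 1.960 + 0.842 = 2.802.
n = 2 × (2.802 / 0.995)² = 2 × 2.816² = 2 × 7.93 = 15.9.
Round up to the next whole participant.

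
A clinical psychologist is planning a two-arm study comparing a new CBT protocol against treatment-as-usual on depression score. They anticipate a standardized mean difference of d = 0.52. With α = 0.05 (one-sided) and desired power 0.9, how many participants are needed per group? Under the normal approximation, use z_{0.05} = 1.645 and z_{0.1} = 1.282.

For two independent groups with equal n: n = 2·((z_{α} + z_β) / d)².
z_{α} + z_β = 1.645 + 1.282 = 2.927.
n = 2 × (2.927 / 0.52)² = 2 × 5.629² = 2 × 31.68 = 63.4.
Round up to the next whole participant.

n = 64 per group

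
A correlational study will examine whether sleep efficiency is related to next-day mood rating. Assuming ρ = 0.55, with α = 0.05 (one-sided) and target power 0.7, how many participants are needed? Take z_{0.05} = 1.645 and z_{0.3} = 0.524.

n = 16

Fisher's z: C = ½·ln((1+r)/(1−r)) = ½·ln(3.4444) = 0.6184.
n = ((z_{α} + z_β)/C)² + 3.
(1.645 + 0.524) / 0.6184 = 2.169 / 0.6184 = 3.507.
n = 3.507² + 3 = 12.30 + 3 = 15.3.
Round up.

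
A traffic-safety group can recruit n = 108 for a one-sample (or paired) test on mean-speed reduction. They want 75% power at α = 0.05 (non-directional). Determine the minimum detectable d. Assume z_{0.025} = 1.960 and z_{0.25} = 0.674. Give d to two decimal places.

For a single sample (or paired design) of n = 108: d_min = (z_{α/2} + z_β)/√n.
z-sum = 1.960 + 0.674 = 2.634.
d_min = 2.634 / √108 = 2.634 / 10.392 = 0.253.

d_min ≈ 0.25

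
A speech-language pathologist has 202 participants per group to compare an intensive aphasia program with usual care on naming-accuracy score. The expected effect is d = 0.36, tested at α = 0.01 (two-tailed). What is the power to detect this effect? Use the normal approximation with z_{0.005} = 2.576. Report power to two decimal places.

For two equal groups, power = Φ(d·√(n/2) − z_{α/2}).
d·√(n/2) = 0.36 × √(202/2) = 0.36 × 10.050 = 3.618.
z_β = 3.618 − 2.576 = 1.042.
Power = Φ(1.042) = 0.851.

power ≈ 0.85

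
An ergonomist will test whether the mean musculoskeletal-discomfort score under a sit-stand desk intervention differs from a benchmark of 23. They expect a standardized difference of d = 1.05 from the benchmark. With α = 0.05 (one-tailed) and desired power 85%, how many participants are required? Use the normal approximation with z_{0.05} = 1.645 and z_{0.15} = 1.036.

For a one-sample test: n = ((z_{α} + z_β) / d)².
z_{α} + z_β = 1.645 + 1.036 = 2.681.
n = (2.681 / 1.05)² = 2.553² = 6.52.
Round up.

n = 7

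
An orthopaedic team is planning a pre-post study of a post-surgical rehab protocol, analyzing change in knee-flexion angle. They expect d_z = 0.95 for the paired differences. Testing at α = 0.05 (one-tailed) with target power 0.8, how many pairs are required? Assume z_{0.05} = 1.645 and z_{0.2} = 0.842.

n = 7 pairs

For a paired (one-sample on differences) test: n = ((z_{α} + z_β) / d)².
z_{α} + z_β = 1.645 + 0.842 = 2.487.
n = (2.487 / 0.95)² = 2.618² = 6.85.
Round up.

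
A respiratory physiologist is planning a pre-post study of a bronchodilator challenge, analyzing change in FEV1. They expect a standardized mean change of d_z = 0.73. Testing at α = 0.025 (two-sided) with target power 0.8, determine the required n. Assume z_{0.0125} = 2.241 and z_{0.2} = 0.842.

n = 18 pairs

For a paired (one-sample on differences) test: n = ((z_{α/2} + z_β) / d)².
z_{α/2} + z_β = 2.241 + 0.842 = 3.083.
n = (3.083 / 0.73)² = 4.223² = 17.84.
Round up.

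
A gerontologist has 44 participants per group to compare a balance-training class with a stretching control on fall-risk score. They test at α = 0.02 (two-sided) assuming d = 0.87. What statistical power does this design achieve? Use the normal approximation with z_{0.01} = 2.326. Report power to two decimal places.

power ≈ 0.96

For two equal groups, power = Φ(d·√(n/2) − z_{α/2}).
d·√(n/2) = 0.87 × √(44/2) = 0.87 × 4.690 = 4.081.
z_β = 4.081 − 2.326 = 1.755.
Power = Φ(1.755) = 0.960.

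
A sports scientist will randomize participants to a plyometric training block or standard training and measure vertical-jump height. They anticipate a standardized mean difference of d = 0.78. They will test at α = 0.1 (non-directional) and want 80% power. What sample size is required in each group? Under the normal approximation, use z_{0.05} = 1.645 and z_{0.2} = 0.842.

n = 21 per group

For two independent groups with equal n: n = 2·((z_{α/2} + z_β) / d)².
z_{α/2} + z_β = 1.645 + 0.842 = 2.487.
n = 2 × (2.487 / 0.78)² = 2 × 3.188² = 2 × 10.17 = 20.3.
Round up to the next whole participant.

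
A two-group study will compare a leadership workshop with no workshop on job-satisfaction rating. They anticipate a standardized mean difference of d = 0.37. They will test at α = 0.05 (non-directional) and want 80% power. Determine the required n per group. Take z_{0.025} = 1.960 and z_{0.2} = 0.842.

n = 115 per group

For two independent groups with equal n: n = 2·((z_{α/2} + z_β) / d)².
z_{α/2} + z_β = 1.960 + 0.842 = 2.802.
n = 2 × (2.802 / 0.37)² = 2 × 7.573² = 2 × 57.35 = 114.7.
Round up to the next whole participant.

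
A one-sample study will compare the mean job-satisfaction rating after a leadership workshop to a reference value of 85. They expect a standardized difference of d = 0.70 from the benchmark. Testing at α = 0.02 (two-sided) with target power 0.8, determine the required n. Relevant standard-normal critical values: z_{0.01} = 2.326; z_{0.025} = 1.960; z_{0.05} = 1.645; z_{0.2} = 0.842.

n = 21

For a one-sample test: n = ((z_{α/2} + z_β) / d)².
z_{α/2} + z_β = 2.326 + 0.842 = 3.168.
n = (3.168 / 0.70)² = 4.526² = 20.48.
Round up.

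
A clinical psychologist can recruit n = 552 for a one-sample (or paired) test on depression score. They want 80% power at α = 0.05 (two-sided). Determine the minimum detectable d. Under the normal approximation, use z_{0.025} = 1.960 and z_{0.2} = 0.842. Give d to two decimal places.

d_min ≈ 0.12

For a single sample (or paired design) of n = 552: d_min = (z_{α/2} + z_β)/√n.
z-sum = 1.960 + 0.842 = 2.802.
d_min = 2.802 / √552 = 2.802 / 23.495 = 0.119.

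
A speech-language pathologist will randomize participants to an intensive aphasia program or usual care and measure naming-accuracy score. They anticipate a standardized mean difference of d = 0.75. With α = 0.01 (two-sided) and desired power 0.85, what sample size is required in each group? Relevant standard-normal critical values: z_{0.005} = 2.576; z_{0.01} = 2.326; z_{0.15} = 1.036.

For two independent groups with equal n: n = 2·((z_{α/2} + z_β) / d)².
z_{α/2} + z_β = 2.576 + 1.036 = 3.612.
n = 2 × (3.612 / 0.75)² = 2 × 4.816² = 2 × 23.19 = 46.4.
Round up to the next whole participant.

n = 47 per group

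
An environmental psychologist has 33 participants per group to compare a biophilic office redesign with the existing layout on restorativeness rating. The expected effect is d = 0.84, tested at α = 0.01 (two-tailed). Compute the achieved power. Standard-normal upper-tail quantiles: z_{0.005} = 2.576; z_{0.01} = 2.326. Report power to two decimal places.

power ≈ 0.80

For two equal groups, power = Φ(d·√(n/2) − z_{α/2}).
d·√(n/2) = 0.84 × √(33/2) = 0.84 × 4.062 = 3.412.
z_β = 3.412 − 2.576 = 0.836.
Power = Φ(0.836) = 0.798.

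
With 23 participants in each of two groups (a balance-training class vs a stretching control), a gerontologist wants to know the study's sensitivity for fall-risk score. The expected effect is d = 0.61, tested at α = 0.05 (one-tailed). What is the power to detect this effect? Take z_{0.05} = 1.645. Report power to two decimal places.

power ≈ 0.66

For two equal groups, power = Φ(d·√(n/2) − z_{α}).
d·√(n/2) = 0.61 × √(23/2) = 0.61 × 3.391 = 2.069.
z_β = 2.069 − 1.645 = 0.424.
Power = Φ(0.424) = 0.664.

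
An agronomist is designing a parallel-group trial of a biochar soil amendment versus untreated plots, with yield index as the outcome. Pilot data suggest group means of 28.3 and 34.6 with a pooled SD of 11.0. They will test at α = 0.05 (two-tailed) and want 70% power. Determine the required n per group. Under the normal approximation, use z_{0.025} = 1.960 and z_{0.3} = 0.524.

n = 38 per group

Cohen's d = |M₁ − M₂| / SD_pooled = |28.3 − 34.6| / 11.0 = 6.3 / 11.0 = 0.573.
For two independent groups with equal n: n = 2·((z_{α/2} + z_β) / d)².
z_{α/2} + z_β = 1.960 + 0.524 = 2.484.
n = 2 × (2.484 / 0.573)² = 2 × 4.335² = 2 × 18.79 = 37.6.
Round up to the next whole participant.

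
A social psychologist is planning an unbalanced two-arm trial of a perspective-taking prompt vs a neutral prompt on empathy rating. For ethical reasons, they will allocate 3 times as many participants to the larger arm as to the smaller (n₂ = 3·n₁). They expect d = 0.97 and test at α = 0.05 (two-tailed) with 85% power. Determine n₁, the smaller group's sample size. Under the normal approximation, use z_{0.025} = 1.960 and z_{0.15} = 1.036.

n₁ = 13

With allocation ratio k = n₂/n₁ = 3, Var(x̄₁−x̄₂) = σ²(1/n₁ + 1/(k·n₁)) = σ²·(k+1)/(k·n₁).
So n₁ = (1 + 1/k)·((z_{α/2} + z_β)/d)² = 1.333 × (2.996/0.97)².
n₁ = 1.333 × 9.54 = 12.7.
Round up: n₁ = 13, giving n₂ = 3 × 13 = 39.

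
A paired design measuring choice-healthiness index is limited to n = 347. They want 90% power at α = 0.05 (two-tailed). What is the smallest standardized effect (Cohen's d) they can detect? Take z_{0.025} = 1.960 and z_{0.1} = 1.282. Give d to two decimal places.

For a single sample (or paired design) of n = 347: d_min = (z_{α/2} + z_β)/√n.
z-sum = 1.960 + 1.282 = 3.242.
d_min = 3.242 / √347 = 3.242 / 18.628 = 0.174.

d_min ≈ 0.17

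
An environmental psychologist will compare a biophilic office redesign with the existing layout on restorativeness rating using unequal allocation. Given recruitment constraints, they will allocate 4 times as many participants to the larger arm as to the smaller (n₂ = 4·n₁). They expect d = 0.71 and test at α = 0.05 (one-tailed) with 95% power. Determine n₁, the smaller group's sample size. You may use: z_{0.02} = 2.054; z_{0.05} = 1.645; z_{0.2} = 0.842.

With allocation ratio k = n₂/n₁ = 4, Var(x̄₁−x̄₂) = σ²(1/n₁ + 1/(k·n₁)) = σ²·(k+1)/(k·n₁).
So n₁ = (1 + 1/k)·((z_{α} + z_β)/d)² = 1.250 × (3.290/0.71)².
n₁ = 1.250 × 21.47 = 26.8.
Round up: n₁ = 27, giving n₂ = 4 × 27 = 108.

n₁ = 27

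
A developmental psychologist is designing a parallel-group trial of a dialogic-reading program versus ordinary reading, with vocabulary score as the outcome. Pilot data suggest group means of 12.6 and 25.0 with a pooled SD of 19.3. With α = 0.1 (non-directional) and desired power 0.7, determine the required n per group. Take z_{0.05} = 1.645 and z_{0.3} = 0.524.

n = 23 per group

Cohen's d = |M₁ − M₂| / SD_pooled = |12.6 − 25.0| / 19.3 = 12.4 / 19.3 = 0.642.
For two independent groups with equal n: n = 2·((z_{α/2} + z_β) / d)².
z_{α/2} + z_β = 1.645 + 0.524 = 2.169.
n = 2 × (2.169 / 0.642)² = 2 × 3.379² = 2 × 11.41 = 22.8.
Round up to the next whole participant.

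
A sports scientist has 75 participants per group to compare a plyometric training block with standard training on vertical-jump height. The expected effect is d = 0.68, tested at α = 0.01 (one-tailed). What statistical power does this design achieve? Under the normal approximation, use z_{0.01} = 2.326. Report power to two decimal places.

For two equal groups, power = Φ(d·√(n/2) − z_{α}).
d·√(n/2) = 0.68 × √(75/2) = 0.68 × 6.124 = 4.164.
z_β = 4.164 − 2.326 = 1.838.
Power = Φ(1.838) = 0.967.

power ≈ 0.97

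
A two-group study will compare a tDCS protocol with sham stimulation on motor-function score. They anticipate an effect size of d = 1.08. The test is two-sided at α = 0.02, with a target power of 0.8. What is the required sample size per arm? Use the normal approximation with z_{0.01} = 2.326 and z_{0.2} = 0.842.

n = 18 per group

For two independent groups with equal n: n = 2·((z_{α/2} + z_β) / d)².
z_{α/2} + z_β = 2.326 + 0.842 = 3.168.
n = 2 × (3.168 / 1.08)² = 2 × 2.933² = 2 × 8.60 = 17.2.
Round up to the next whole participant.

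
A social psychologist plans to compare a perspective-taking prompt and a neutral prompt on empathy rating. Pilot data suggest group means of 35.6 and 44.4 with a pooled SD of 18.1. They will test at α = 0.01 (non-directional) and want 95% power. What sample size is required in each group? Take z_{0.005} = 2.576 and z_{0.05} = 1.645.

Cohen's d = |M₁ − M₂| / SD_pooled = |35.6 − 44.4| / 18.1 = 8.8 / 18.1 = 0.486.
For two independent groups with equal n: n = 2·((z_{α/2} + z_β) / d)².
z_{α/2} + z_β = 2.576 + 1.645 = 4.221.
n = 2 × (4.221 / 0.486)² = 2 × 8.685² = 2 × 75.43 = 150.9.
Round up to the next whole participant.

n = 151 per group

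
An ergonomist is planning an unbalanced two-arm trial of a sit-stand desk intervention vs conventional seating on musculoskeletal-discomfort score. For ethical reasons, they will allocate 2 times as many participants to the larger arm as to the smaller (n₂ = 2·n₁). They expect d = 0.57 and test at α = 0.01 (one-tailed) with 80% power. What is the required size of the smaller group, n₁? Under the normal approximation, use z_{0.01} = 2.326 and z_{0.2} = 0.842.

With allocation ratio k = n₂/n₁ = 2, Var(x̄₁−x̄₂) = σ²(1/n₁ + 1/(k·n₁)) = σ²·(k+1)/(k·n₁).
So n₁ = (1 + 1/k)·((z_{α} + z_β)/d)² = 1.500 × (3.168/0.57)².
n₁ = 1.500 × 30.89 = 46.3.
Round up: n₁ = 47, giving n₂ = 2 × 47 = 94.

n₁ = 47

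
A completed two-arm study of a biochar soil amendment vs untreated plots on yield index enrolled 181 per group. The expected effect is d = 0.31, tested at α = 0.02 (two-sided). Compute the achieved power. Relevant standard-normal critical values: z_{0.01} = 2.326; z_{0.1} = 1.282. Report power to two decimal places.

power ≈ 0.73

For two equal groups, power = Φ(d·√(n/2) − z_{α/2}).
d·√(n/2) = 0.31 × √(181/2) = 0.31 × 9.513 = 2.949.
z_β = 2.949 − 2.326 = 0.623.
Power = Φ(0.623) = 0.733.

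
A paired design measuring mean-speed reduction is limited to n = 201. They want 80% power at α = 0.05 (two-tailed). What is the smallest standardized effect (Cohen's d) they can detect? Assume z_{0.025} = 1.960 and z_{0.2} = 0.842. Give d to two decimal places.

For a single sample (or paired design) of n = 201: d_min = (z_{α/2} + z_β)/√n.
z-sum = 1.960 + 0.842 = 2.802.
d_min = 2.802 / √201 = 2.802 / 14.177 = 0.198.

d_min ≈ 0.20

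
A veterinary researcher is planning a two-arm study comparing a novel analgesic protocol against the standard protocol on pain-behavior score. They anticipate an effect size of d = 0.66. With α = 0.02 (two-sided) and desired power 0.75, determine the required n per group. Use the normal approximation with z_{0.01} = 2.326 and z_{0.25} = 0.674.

For two independent groups with equal n: n = 2·((z_{α/2} + z_β) / d)².
z_{α/2} + z_β = 2.326 + 0.674 = 3.000.
n = 2 × (3.000 / 0.66)² = 2 × 4.545² = 2 × 20.66 = 41.3.
Round up to the next whole participant.

n = 42 per group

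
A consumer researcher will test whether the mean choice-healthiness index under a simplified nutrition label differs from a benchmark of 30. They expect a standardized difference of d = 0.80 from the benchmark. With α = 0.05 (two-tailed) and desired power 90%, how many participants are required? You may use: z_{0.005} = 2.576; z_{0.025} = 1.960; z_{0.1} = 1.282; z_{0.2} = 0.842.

n = 17

For a one-sample test: n = ((z_{α/2} + z_β) / d)².
z_{α/2} + z_β = 1.960 + 1.282 = 3.242.
n = (3.242 / 0.80)² = 4.052² = 16.42.
Round up.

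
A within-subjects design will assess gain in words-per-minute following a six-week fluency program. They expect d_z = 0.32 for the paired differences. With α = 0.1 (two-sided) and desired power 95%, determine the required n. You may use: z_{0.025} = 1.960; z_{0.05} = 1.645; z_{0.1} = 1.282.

For a paired (one-sample on differences) test: n = ((z_{α/2} + z_β) / d)².
z_{α/2} + z_β = 1.645 + 1.645 = 3.290.
n = (3.290 / 0.32)² = 10.281² = 105.70.
Round up.

n = 106 pairs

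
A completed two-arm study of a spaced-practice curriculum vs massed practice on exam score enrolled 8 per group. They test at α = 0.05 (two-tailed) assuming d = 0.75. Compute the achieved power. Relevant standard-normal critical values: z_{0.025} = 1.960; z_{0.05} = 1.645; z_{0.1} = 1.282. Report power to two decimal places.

power ≈ 0.32

For two equal groups, power = Φ(d·√(n/2) − z_{α/2}).
d·√(n/2) = 0.75 × √(8/2) = 0.75 × 2.000 = 1.500.
z_β = 1.500 − 1.960 = -0.460.
Power = Φ(-0.460) = 0.323.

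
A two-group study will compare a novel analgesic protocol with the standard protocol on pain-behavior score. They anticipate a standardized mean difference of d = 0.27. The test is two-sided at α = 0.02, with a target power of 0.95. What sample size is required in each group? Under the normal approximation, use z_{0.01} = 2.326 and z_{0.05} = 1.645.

n = 433 per group

For two independent groups with equal n: n = 2·((z_{α/2} + z_β) / d)².
z_{α/2} + z_β = 2.326 + 1.645 = 3.971.
n = 2 × (3.971 / 0.27)² = 2 × 14.707² = 2 × 216.31 = 432.6.
Round up to the next whole participant.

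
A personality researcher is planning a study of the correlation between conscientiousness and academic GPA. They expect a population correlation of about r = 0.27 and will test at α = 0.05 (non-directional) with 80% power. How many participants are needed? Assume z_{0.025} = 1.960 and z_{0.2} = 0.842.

Fisher's z: C = ½·ln((1+r)/(1−r)) = ½·ln(1.7397) = 0.2769.
n = ((z_{α/2} + z_β)/C)² + 3.
(1.960 + 0.842) / 0.2769 = 2.802 / 0.2769 = 10.119.
n = 10.119² + 3 = 102.40 + 3 = 105.4.
Round up.

n = 106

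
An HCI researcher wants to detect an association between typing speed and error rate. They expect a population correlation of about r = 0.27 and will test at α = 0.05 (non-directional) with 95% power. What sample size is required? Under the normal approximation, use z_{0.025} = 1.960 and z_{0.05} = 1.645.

n = 173

Fisher's z: C = ½·ln((1+r)/(1−r)) = ½·ln(1.7397) = 0.2769.
n = ((z_{α/2} + z_β)/C)² + 3.
(1.960 + 1.645) / 0.2769 = 3.605 / 0.2769 = 13.019.
n = 13.019² + 3 = 169.50 + 3 = 172.5.
Round up.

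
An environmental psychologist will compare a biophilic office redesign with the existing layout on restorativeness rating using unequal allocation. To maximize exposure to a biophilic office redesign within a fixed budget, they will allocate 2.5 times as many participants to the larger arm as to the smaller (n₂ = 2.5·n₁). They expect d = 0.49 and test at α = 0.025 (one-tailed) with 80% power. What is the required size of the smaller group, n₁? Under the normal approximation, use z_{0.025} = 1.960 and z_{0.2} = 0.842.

n₁ = 46

With allocation ratio k = n₂/n₁ = 2.5, Var(x̄₁−x̄₂) = σ²(1/n₁ + 1/(k·n₁)) = σ²·(k+1)/(k·n₁).
So n₁ = (1 + 1/k)·((z_{α} + z_β)/d)² = 1.400 × (2.802/0.49)².
n₁ = 1.400 × 32.70 = 45.8.
Round up: n₁ = 46, giving n₂ = 2.5 × 46 = 115.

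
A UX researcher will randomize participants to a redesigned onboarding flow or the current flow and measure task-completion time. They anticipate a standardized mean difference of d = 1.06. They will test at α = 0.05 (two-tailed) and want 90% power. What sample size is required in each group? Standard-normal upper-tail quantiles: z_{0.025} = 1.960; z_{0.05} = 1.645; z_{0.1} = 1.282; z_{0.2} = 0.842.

For two independent groups with equal n: n = 2·((z_{α/2} + z_β) / d)².
z_{α/2} + z_β = 1.960 + 1.282 = 3.242.
n = 2 × (3.242 / 1.06)² = 2 × 3.058² = 2 × 9.35 = 18.7.
Round up to the next whole participant.

n = 19 per group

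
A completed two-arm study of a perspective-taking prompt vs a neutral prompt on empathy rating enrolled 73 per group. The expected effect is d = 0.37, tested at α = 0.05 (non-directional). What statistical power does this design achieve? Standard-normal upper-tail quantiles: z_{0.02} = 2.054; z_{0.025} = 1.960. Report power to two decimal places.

power ≈ 0.61

For two equal groups, power = Φ(d·√(n/2) − z_{α/2}).
d·√(n/2) = 0.37 × √(73/2) = 0.37 × 6.042 = 2.235.
z_β = 2.235 − 1.960 = 0.275.
Power = Φ(0.275) = 0.608.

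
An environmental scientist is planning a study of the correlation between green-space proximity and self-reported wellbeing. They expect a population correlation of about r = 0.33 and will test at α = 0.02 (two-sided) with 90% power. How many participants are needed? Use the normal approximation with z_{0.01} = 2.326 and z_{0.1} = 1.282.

n = 114

Fisher's z: C = ½·ln((1+r)/(1−r)) = ½·ln(1.9851) = 0.3428.
n = ((z_{α/2} + z_β)/C)² + 3.
(2.326 + 1.282) / 0.3428 = 3.608 / 0.3428 = 10.525.
n = 10.525² + 3 = 110.78 + 3 = 113.8.
Round up.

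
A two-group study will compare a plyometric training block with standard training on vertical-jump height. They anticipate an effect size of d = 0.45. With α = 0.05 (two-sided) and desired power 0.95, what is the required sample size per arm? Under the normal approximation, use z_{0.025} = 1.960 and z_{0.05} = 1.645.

n = 129 per group

For two independent groups with equal n: n = 2·((z_{α/2} + z_β) / d)².
z_{α/2} + z_β = 1.960 + 1.645 = 3.605.
n = 2 × (3.605 / 0.45)² = 2 × 8.011² = 2 × 64.18 = 128.4.
Round up to the next whole participant.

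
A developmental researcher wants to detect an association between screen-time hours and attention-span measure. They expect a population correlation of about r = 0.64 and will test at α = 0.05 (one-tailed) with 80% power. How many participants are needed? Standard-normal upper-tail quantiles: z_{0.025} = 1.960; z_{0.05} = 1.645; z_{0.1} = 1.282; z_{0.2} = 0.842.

Fisher's z: C = ½·ln((1+r)/(1−r)) = ½·ln(4.5556) = 0.7582.
n = ((z_{α} + z_β)/C)² + 3.
(1.645 + 0.842) / 0.7582 = 2.487 / 0.7582 = 3.280.
n = 3.280² + 3 = 10.76 + 3 = 13.8.
Round up.

n = 14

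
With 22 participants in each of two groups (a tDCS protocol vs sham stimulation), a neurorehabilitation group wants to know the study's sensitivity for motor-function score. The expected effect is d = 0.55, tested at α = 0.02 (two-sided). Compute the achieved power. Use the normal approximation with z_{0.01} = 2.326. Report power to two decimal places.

power ≈ 0.31

For two equal groups, power = Φ(d·√(n/2) − z_{α/2}).
d·√(n/2) = 0.55 × √(22/2) = 0.55 × 3.317 = 1.824.
z_β = 1.824 − 2.326 = -0.502.
Power = Φ(-0.502) = 0.308.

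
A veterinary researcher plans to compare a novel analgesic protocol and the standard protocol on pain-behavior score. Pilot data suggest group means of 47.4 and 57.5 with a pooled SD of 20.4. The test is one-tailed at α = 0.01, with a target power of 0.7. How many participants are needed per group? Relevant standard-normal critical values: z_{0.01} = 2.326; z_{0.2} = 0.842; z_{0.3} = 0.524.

n = 67 per group

Cohen's d = |M₁ − M₂| / SD_pooled = |47.4 − 57.5| / 20.4 = 10.1 / 20.4 = 0.495.
For two independent groups with equal n: n = 2·((z_{α} + z_β) / d)².
z_{α} + z_β = 2.326 + 0.524 = 2.850.
n = 2 × (2.850 / 0.495)² = 2 × 5.758² = 2 × 33.15 = 66.3.
Round up to the next whole participant.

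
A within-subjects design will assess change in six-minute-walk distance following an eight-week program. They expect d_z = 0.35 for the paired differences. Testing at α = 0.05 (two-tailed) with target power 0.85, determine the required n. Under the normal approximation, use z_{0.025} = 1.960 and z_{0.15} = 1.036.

n = 74 pairs

For a paired (one-sample on differences) test: n = ((z_{α/2} + z_β) / d)².
z_{α/2} + z_β = 1.960 + 1.036 = 2.996.
n = (2.996 / 0.35)² = 8.560² = 73.27.
Round up.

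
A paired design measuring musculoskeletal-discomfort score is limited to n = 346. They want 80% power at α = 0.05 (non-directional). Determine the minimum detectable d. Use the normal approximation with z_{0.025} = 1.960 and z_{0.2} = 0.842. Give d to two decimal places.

For a single sample (or paired design) of n = 346: d_min = (z_{α/2} + z_β)/√n.
z-sum = 1.960 + 0.842 = 2.802.
d_min = 2.802 / √346 = 2.802 / 18.601 = 0.151.

d_min ≈ 0.15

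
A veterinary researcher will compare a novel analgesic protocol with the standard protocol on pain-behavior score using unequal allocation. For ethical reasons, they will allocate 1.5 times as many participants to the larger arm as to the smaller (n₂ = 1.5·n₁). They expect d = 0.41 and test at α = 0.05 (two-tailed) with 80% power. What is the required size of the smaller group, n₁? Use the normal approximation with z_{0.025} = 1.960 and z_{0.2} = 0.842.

n₁ = 78

With allocation ratio k = n₂/n₁ = 1.5, Var(x̄₁−x̄₂) = σ²(1/n₁ + 1/(k·n₁)) = σ²·(k+1)/(k·n₁).
So n₁ = (1 + 1/k)·((z_{α/2} + z_β)/d)² = 1.667 × (2.802/0.41)².
n₁ = 1.667 × 46.71 = 77.8.
Round up: n₁ = 78, giving n₂ = 1.5 × 78 = 117.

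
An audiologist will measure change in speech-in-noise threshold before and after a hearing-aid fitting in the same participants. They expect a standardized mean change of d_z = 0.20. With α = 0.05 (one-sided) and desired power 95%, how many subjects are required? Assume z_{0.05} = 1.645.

n = 271 pairs

For a paired (one-sample on differences) test: n = ((z_{α} + z_β) / d)².
z_{α} + z_β = 1.645 + 1.645 = 3.290.
n = (3.290 / 0.20)² = 16.450² = 270.60.
Round up.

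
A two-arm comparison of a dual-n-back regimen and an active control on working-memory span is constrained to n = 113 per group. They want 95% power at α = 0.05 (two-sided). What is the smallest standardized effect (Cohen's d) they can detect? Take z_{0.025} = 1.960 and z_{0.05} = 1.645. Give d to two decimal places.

d_min ≈ 0.48

For two independent groups of n = 113 each: d_min = (z_{α/2} + z_β)·√(2/n).
z-sum = 1.960 + 1.645 = 3.605.
d_min = 3.605 × √(2/113) = 3.605 × 0.1330 = 0.480.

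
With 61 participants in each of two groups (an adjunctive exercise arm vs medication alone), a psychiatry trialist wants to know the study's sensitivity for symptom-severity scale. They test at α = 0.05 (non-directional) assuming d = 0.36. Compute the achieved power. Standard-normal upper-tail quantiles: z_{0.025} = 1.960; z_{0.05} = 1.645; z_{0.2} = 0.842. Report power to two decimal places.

For two equal groups, power = Φ(d·√(n/2) − z_{α/2}).
d·√(n/2) = 0.36 × √(61/2) = 0.36 × 5.523 = 1.988.
z_β = 1.988 − 1.960 = 0.028.
Power = Φ(0.028) = 0.511.

power ≈ 0.51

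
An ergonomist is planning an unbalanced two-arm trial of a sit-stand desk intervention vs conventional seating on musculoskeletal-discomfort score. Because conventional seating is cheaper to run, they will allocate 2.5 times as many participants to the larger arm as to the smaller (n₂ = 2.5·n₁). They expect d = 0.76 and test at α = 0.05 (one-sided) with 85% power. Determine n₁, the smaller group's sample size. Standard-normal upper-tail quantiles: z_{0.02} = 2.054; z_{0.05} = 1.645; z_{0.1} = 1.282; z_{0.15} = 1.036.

With allocation ratio k = n₂/n₁ = 2.5, Var(x̄₁−x̄₂) = σ²(1/n₁ + 1/(k·n₁)) = σ²·(k+1)/(k·n₁).
So n₁ = (1 + 1/k)·((z_{α} + z_β)/d)² = 1.400 × (2.681/0.76)².
n₁ = 1.400 × 12.44 = 17.4.
Round up: n₁ = 18, giving n₂ = 2.5 × 18 = 45.

n₁ = 18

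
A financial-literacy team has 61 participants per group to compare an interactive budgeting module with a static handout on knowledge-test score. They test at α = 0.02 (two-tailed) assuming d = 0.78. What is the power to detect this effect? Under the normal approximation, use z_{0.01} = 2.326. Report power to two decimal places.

For two equal groups, power = Φ(d·√(n/2) − z_{α/2}).
d·√(n/2) = 0.78 × √(61/2) = 0.78 × 5.523 = 4.308.
z_β = 4.308 − 2.326 = 1.982.
Power = Φ(1.982) = 0.976.

power ≈ 0.98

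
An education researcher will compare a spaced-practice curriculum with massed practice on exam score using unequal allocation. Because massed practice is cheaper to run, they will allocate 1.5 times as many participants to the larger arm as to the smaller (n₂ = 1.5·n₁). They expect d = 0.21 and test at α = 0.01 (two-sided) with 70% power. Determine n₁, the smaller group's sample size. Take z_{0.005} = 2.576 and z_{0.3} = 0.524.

n₁ = 364

With allocation ratio k = n₂/n₁ = 1.5, Var(x̄₁−x̄₂) = σ²(1/n₁ + 1/(k·n₁)) = σ²·(k+1)/(k·n₁).
So n₁ = (1 + 1/k)·((z_{α/2} + z_β)/d)² = 1.667 × (3.100/0.21)².
n₁ = 1.667 × 217.91 = 363.2.
Round up: n₁ = 364, giving n₂ = 1.5 × 364 = 546.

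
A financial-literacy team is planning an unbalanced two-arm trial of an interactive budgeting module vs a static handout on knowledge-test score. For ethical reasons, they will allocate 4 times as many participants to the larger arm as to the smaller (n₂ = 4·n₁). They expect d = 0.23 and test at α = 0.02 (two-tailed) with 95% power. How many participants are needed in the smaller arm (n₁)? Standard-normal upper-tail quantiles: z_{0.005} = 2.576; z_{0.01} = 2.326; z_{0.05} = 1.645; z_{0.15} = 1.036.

With allocation ratio k = n₂/n₁ = 4, Var(x̄₁−x̄₂) = σ²(1/n₁ + 1/(k·n₁)) = σ²·(k+1)/(k·n₁).
So n₁ = (1 + 1/k)·((z_{α/2} + z_β)/d)² = 1.250 × (3.971/0.23)².
n₁ = 1.250 × 298.09 = 372.6.
Round up: n₁ = 373, giving n₂ = 4 × 373 = 1492.

n₁ = 373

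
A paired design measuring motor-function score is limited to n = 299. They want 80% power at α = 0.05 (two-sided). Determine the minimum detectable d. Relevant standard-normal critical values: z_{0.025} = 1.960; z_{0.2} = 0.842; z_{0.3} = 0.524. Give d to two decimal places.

For a single sample (or paired design) of n = 299: d_min = (z_{α/2} + z_β)/√n.
z-sum = 1.960 + 0.842 = 2.802.
d_min = 2.802 / √299 = 2.802 / 17.292 = 0.162.

d_min ≈ 0.16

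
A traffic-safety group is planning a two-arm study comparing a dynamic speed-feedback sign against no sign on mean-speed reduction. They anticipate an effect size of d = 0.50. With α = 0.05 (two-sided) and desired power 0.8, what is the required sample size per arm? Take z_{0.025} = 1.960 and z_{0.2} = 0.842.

n = 63 per group

For two independent groups with equal n: n = 2·((z_{α/2} + z_β) / d)².
z_{α/2} + z_β = 1.960 + 0.842 = 2.802.
n = 2 × (2.802 / 0.50)² = 2 × 5.604² = 2 × 31.40 = 62.8.
Round up to the next whole participant.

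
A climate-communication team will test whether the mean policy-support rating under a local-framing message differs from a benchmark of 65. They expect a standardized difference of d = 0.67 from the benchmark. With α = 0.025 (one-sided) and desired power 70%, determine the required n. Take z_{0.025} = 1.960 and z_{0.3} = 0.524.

n = 14

For a one-sample test: n = ((z_{α} + z_β) / d)².
z_{α} + z_β = 1.960 + 0.524 = 2.484.
n = (2.484 / 0.67)² = 3.707² = 13.75.
Round up.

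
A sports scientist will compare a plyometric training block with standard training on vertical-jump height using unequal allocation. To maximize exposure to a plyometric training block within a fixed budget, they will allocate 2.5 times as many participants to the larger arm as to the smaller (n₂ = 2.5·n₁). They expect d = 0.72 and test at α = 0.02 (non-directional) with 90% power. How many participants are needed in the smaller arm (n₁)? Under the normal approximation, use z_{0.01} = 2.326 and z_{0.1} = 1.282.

n₁ = 36

With allocation ratio k = n₂/n₁ = 2.5, Var(x̄₁−x̄₂) = σ²(1/n₁ + 1/(k·n₁)) = σ²·(k+1)/(k·n₁).
So n₁ = (1 + 1/k)·((z_{α/2} + z_β)/d)² = 1.400 × (3.608/0.72)².
n₁ = 1.400 × 25.11 = 35.2.
Round up: n₁ = 36, giving n₂ = 2.5 × 36 = 90.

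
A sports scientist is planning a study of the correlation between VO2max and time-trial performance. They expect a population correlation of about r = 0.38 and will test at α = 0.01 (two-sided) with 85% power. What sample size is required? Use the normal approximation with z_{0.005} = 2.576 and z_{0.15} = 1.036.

Fisher's z: C = ½·ln((1+r)/(1−r)) = ½·ln(2.2258) = 0.4001.
n = ((z_{α/2} + z_β)/C)² + 3.
(2.576 + 1.036) / 0.4001 = 3.612 / 0.4001 = 9.028.
n = 9.028² + 3 = 81.50 + 3 = 84.5.
Round up.

n = 85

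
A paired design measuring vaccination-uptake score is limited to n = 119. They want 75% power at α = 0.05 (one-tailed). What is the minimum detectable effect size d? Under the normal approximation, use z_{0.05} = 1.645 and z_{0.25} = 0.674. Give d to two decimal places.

d_min ≈ 0.21

For a single sample (or paired design) of n = 119: d_min = (z_{α} + z_β)/√n.
z-sum = 1.645 + 0.674 = 2.319.
d_min = 2.319 / √119 = 2.319 / 10.909 = 0.213.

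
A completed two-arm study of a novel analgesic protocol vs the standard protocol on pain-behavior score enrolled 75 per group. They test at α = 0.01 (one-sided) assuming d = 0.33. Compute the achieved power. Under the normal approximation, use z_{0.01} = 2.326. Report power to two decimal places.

For two equal groups, power = Φ(d·√(n/2) − z_{α}).
d·√(n/2) = 0.33 × √(75/2) = 0.33 × 6.124 = 2.021.
z_β = 2.021 − 2.326 = -0.305.
Power = Φ(-0.305) = 0.380.

power ≈ 0.38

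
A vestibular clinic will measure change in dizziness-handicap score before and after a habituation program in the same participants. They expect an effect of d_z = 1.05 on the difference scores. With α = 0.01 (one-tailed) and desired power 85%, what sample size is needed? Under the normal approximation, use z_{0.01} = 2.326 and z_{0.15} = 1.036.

n = 11 pairs

For a paired (one-sample on differences) test: n = ((z_{α} + z_β) / d)².
z_{α} + z_β = 2.326 + 1.036 = 3.362.
n = (3.362 / 1.05)² = 3.202² = 10.25.
Round up.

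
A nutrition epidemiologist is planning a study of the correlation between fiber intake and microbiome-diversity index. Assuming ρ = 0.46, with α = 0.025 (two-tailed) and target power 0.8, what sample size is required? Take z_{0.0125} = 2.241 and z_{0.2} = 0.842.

n = 42

Fisher's z: C = ½·ln((1+r)/(1−r)) = ½·ln(2.7037) = 0.4973.
n = ((z_{α/2} + z_β)/C)² + 3.
(2.241 + 0.842) / 0.4973 = 3.083 / 0.4973 = 6.199.
n = 6.199² + 3 = 38.43 + 3 = 41.4.
Round up.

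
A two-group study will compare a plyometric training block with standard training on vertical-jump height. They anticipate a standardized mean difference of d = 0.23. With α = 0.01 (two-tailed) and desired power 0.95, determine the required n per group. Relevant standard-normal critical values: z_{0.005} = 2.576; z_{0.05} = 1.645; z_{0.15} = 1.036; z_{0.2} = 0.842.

n = 674 per group

For two independent groups with equal n: n = 2·((z_{α/2} + z_β) / d)².
z_{α/2} + z_β = 2.576 + 1.645 = 4.221.
n = 2 × (4.221 / 0.23)² = 2 × 18.352² = 2 × 336.80 = 673.6.
Round up to the next whole participant.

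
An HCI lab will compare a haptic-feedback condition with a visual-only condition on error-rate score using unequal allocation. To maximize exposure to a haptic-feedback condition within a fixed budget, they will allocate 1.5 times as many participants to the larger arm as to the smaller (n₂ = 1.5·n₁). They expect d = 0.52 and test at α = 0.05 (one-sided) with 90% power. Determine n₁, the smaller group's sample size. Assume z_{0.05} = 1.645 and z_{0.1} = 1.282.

n₁ = 53

With allocation ratio k = n₂/n₁ = 1.5, Var(x̄₁−x̄₂) = σ²(1/n₁ + 1/(k·n₁)) = σ²·(k+1)/(k·n₁).
So n₁ = (1 + 1/k)·((z_{α} + z_β)/d)² = 1.667 × (2.927/0.52)².
n₁ = 1.667 × 31.68 = 52.8.
Round up: n₁ = 53, giving n₂ = ⌈1.5 × 53⌉ = ⌈79.5⌉ = 80.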